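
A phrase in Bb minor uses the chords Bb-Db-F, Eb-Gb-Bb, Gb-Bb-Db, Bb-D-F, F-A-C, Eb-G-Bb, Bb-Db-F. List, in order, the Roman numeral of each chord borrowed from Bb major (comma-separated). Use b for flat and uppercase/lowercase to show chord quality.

Bb minor has the diatonic set Bbm, Cdim, Db, Ebm, F, Gb, Ab (with V from harmonic minor). Bb–Db–F = Bbm, Eb–Gb–Bb = Ebm, Gb–Bb–Db = Gb and F–A–C = F are all diatonic. Bb–D–F doesn't fit — on degree 1 Bb minor would have Bbm (i). Bb is the degree-1 chord of Bb major, so it is the borrowed I. But Eb–G–Bb is foreign: the diatonic iv on degree 4 is Ebm, whereas Eb comes from Bb major. It is labeled IV.

I, IV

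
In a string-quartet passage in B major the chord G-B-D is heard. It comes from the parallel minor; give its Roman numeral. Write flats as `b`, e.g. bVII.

bVI

G is the lowered form of scale degree 6 in B major (the diatonic degree 6 is G#). G–B–D is a major chord — the form found in B minor, not the diatonic vi (G#m). Borrowed into B major it is written bVI.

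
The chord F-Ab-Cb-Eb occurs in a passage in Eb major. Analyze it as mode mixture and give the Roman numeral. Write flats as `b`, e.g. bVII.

iiø7

The root F is the diatonic 2nd degree of Eb major; the borrowing shows in the chord quality. F–Ab–Cb–Eb is a half-diminished-seventh chord — the form found in Eb minor, not the diatonic ii (Fm). Borrowed into Eb major it is written iiø7.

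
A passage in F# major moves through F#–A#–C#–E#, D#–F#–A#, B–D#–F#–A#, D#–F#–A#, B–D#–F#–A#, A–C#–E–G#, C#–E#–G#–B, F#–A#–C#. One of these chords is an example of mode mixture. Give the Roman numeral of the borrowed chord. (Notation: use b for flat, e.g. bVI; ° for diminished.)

The diatonic triads in F# major are F#, G#m, A#m, B, C#, D#m, E#dim. F#–A#–C#–E# = F#maj7, D#–F#–A# = D#m, B–D#–F#–A# = Bmaj7, C#–E#–G#–B = C#7 and F#–A#–C# = F# are all diatonic. A–C#–E–G# is not: scale degree 3 in F# major carries A#m (iii). In F# minor the chord on that degree is Amaj7, so here it functions as bIIImaj7, borrowed from the parallel minor.

bIIImaj7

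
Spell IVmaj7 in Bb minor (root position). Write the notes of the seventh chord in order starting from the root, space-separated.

The root, Eb, is scale degree 4 — the same note in Bb minor and Bb major; only the chord quality changes. Stacking thirds in Bb major on Eb gives Eb–G–Bb–D.

Eb G Bb D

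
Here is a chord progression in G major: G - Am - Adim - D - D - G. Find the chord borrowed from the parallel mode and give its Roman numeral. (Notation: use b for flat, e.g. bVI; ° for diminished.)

In G major the diatonic chords are G, Am, Bm, C, D, Em, F#dim. G, Am and D are all diatonic. But Adim (A–C–Eb) is foreign: the diatonic ii on degree 2 is Am, whereas Adim comes from G minor. It is labeled ii°.

ii°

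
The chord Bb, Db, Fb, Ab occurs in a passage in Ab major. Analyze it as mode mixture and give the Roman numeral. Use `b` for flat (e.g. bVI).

iiø7

The root Bb is the diatonic 2nd degree of Ab major; the borrowing shows in the chord quality. Diatonically Ab major has Bbm (ii) on that degree; Bb–Db–Fb–Ab is instead the half-diminished-seventh chord native to Ab minor, so it takes the label iiø7.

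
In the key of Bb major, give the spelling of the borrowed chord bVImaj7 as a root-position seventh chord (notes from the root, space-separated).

bVImaj7 is built on the lowered scale degree 6. In Bb major degree 6 is G; lowered it becomes Gb. In Bb minor the chord on Gb is Gb–Bb–Db–F.

Gb Bb Db F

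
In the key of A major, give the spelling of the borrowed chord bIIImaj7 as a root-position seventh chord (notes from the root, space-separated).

bIIImaj7 is built on the lowered scale degree 3. In A major degree 3 is C#; lowered it becomes C. Building the major-seventh chord from the parallel minor on C: C–E–G–B.

C E G B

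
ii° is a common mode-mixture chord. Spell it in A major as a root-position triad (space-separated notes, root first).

ii° is built on scale degree 2, which is B in both A major and its parallel. Stacking thirds in A minor on B gives B–D–F.

B D F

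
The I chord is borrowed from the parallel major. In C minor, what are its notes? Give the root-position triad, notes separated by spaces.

C E G

The root, C, is scale degree 1 — the same note in C minor and C major; only the chord quality changes. Stacking thirds in C major on C gives C–E–G.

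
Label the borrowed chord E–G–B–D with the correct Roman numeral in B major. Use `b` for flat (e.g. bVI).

E is scale degree 4 in B major. The diatonic chord on degree 4 would be E (IV), but E–G–B–D is the minor-seventh chord from B minor. As a borrowed chord it is labeled iv7.

iv7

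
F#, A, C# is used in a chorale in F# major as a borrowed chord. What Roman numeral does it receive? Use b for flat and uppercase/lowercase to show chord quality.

i

The root F# is the diatonic 1st degree of F# major; the borrowing shows in the chord quality. F#–A–C# is a minor chord — the form found in F# minor, not the diatonic I (F#). Borrowed into F# major it is written i.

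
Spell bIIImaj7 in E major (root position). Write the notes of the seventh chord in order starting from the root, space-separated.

G B D F#

Scale degree 3 in E major is G#. bIIImaj7 uses the lowered form, G, taken from E minor. In E minor the chord on G is G–B–D–F#.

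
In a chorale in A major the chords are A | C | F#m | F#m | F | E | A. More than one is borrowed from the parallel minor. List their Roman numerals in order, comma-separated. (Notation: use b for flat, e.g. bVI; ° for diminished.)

In A major the diatonic chords are A, Bm, C#m, D, E, F#m, G#dim. A, F#m and E are all diatonic. C (C–E–G) doesn't fit — on degree 3 A major would have C#m (iii). C is the degree-3 chord of A minor, so it is the borrowed bIII. F (F–A–C) doesn't fit — on degree 6 A major would have F#m (vi). F is the degree-6 chord of A minor, so it is the borrowed bVI.

bIII, bVI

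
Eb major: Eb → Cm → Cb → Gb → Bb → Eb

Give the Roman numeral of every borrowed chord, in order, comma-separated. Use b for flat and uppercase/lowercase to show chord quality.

bVI, bIII

The diatonic triads in Eb major are Eb, Fm, Gm, Ab, Bb, Cm, Ddim. Of the given chords, Eb, Cm and Bb are diatonic. Cb (Cb–Eb–Gb) doesn't fit — on degree 6 Eb major would have Cm (vi). Cb is the degree-6 chord of Eb minor, so it is the borrowed bVI. But Gb (Gb–Bb–Db) is foreign: the diatonic iii on degree 3 is Gm, whereas Gb comes from Eb minor. It is labeled bIII.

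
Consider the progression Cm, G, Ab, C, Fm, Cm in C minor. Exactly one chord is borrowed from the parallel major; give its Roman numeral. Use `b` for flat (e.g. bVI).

I

C minor has the diatonic set Cm, Ddim, Eb, Fm, G, Ab, Bb (with V from harmonic minor). Of the given chords, Cm, G, Ab and Fm are diatonic. But C (C–E–G) is foreign: the diatonic i on degree 1 is Cm, whereas C comes from C major. It is labeled I.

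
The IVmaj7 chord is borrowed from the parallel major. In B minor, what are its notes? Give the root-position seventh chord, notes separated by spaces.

IVmaj7 is built on scale degree 4, which is E in both B minor and its parallel. In B major the chord on E is E–G#–B–D#.

E G# B D#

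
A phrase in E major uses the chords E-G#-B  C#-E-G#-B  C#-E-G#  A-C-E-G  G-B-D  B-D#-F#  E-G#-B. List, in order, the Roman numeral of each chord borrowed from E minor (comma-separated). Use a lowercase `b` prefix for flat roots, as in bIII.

E major has the diatonic set E, F#m, G#m, A, B, C#m, D#dim. E–G#–B = E, C#–E–G#–B = C#m7, C#–E–G# = C#m and B–D#–F# = B are all diatonic. A–C–E–G is not: scale degree 4 in E major carries A (IV). In E minor the chord on that degree is Am7, so here it functions as iv7, borrowed from the parallel minor. G–B–D doesn't fit — on degree 3 E major would have G#m (iii). G is the degree-3 chord of E minor, so it is the borrowed bIII.

iv7, bIII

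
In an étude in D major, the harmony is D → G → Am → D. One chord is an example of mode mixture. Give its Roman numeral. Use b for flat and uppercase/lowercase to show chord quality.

v

D major has the diatonic set D, Em, F#m, G, A, Bm, C#dim. Of the given chords, D and G are diatonic. Am (A–C–E) doesn't fit — on degree 5 D major would have A (V). Am is the degree-5 chord of D minor, so it is the borrowed v.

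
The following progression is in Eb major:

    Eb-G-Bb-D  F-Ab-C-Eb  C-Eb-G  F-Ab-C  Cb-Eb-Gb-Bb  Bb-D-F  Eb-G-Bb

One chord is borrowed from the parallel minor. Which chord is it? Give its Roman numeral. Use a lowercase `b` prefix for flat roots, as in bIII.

bVImaj7

Eb major has the diatonic set Eb, Fm, Gm, Ab, Bb, Cm, Ddim. Eb–G–Bb–D = Ebmaj7, F–Ab–C–Eb = Fm7, C–Eb–G = Cm, F–Ab–C = Fm, Bb–D–F = Bb and Eb–G–Bb = Eb are all diatonic. But Cb–Eb–Gb–Bb is foreign: the diatonic vi on degree 6 is Cm, whereas Cbmaj7 comes from Eb minor. It is labeled bVImaj7.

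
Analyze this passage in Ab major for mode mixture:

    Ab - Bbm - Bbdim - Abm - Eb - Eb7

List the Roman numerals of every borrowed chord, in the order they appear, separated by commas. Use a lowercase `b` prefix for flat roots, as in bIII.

Ab major has the diatonic set Ab, Bbm, Cm, Db, Eb, Fm, Gdim. Of the given chords, Ab, Bbm, Eb and Eb7 are diatonic. Bbdim (Bb–Db–Fb) is not: scale degree 2 in Ab major carries Bbm (ii). In Ab minor the chord on that degree is Bbdim, so here it functions as ii°, borrowed from the parallel minor. But Abm (Ab–Cb–Eb) is foreign: the diatonic I on degree 1 is Ab, whereas Abm comes from Ab minor. It is labeled i.

ii°, i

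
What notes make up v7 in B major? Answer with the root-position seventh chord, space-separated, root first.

F# A C# E

The root, F#, is scale degree 5 — the same note in B major and B minor; only the chord quality changes. In B minor the chord on F# is F#–A–C#–E.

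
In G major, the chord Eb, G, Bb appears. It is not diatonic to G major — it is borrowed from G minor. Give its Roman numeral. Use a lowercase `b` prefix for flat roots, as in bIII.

The root Eb is the lowered 6th scale degree — diatonically G major has E there. Diatonically G major has Em (vi) on that degree; Eb–G–Bb is instead the major chord native to G minor, so it takes the label bVI.

bVI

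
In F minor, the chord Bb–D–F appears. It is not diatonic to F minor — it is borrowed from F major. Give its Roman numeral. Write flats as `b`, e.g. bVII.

The root Bb is the diatonic 4th degree of F minor; the borrowing shows in the chord quality. The diatonic chord on degree 4 would be Bbm (iv), but Bb–D–F is the major chord from F major. As a borrowed chord it is labeled IV.

IV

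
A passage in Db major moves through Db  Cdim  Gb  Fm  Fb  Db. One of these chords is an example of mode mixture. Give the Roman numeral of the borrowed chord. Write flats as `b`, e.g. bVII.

Db major has the diatonic set Db, Ebm, Fm, Gb, Ab, Bbm, Cdim. Db, Cdim, Gb and Fm are all diatonic. But Fb (Fb–Ab–Cb) is foreign: the diatonic iii on degree 3 is Fm, whereas Fb comes from Db minor. It is labeled bIII.

bIII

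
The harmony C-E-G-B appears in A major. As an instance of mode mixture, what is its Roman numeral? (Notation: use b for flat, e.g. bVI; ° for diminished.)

C is the lowered form of scale degree 3 in A major (the diatonic degree 3 is C#). Diatonically A major has C#m (iii) on that degree; C–E–G–B is instead the major-seventh chord native to A minor, so it takes the label bIIImaj7.

bIIImaj7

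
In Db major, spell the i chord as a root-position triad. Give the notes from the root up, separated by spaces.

The root, Db, is scale degree 1 — the same note in Db major and Db minor; only the chord quality changes. In Db minor the chord on Db is Db–Fb–Ab.

Db Fb Ab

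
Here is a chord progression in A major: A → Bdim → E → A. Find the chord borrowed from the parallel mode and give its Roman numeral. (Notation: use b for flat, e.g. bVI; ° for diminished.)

The diatonic triads in A major are A, Bm, C#m, D, E, F#m, G#dim. Of the given chords, A and E are diatonic. But Bdim (B–D–F) is foreign: the diatonic ii on degree 2 is Bm, whereas Bdim comes from A minor. It is labeled ii°.

ii°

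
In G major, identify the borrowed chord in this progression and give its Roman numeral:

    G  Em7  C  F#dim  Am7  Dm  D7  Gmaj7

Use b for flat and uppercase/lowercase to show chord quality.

In G major the diatonic chords are G, Am, Bm, C, D, Em, F#dim. G, Em7, C, F#dim, Am7, D7 and Gmaj7 all belong to that set. Dm (D–F–A) is not: scale degree 5 in G major carries D (V). In G minor the chord on that degree is Dm, so here it functions as v, borrowed from the parallel minor.

v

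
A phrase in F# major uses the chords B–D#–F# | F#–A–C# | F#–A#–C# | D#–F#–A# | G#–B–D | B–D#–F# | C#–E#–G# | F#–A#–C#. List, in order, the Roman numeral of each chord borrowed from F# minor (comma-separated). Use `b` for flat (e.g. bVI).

In F# major the diatonic chords are F#, G#m, A#m, B, C#, D#m, E#dim. B–D#–F# = B, F#–A#–C# = F#, D#–F#–A# = D#m and C#–E#–G# = C# all belong to that set. F#–A–C# is not: scale degree 1 in F# major carries F# (I). In F# minor the chord on that degree is F#m, so here it functions as i, borrowed from the parallel minor. G#–B–D doesn't fit — on degree 2 F# major would have G#m (ii). G#dim is the degree-2 chord of F# minor, so it is the borrowed ii°.

i, ii°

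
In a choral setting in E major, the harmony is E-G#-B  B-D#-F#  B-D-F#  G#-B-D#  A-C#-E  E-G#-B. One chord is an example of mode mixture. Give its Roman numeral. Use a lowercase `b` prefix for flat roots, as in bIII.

In E major the diatonic chords are E, F#m, G#m, A, B, C#m, D#dim. E–G#–B = E, B–D#–F# = B, G#–B–D# = G#m and A–C#–E = A all belong to that set. B–D–F# doesn't fit — on degree 5 E major would have B (V). Bm is the degree-5 chord of E minor, so it is the borrowed v.

v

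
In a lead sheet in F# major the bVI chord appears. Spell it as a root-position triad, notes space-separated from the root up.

The root of bVI is the lowered 6th degree: D# becomes D. In F# minor the chord on D is D–F#–A.

D F# A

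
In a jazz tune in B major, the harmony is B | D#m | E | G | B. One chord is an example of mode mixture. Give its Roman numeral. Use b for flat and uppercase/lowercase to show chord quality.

bVI

In B major the diatonic chords are B, C#m, D#m, E, F#, G#m, A#dim. B, D#m and E all belong to that set. G (G–B–D) doesn't fit — on degree 6 B major would have G#m (vi). G is the degree-6 chord of B minor, so it is the borrowed bVI.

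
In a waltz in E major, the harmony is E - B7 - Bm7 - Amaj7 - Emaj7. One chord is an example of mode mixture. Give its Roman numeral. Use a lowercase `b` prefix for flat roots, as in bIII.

E major has the diatonic set E, F#m, G#m, A, B, C#m, D#dim. E, B7, Amaj7 and Emaj7 are all diatonic. But Bm7 (B–D–F#–A) is foreign: the diatonic V on degree 5 is B, whereas Bm7 comes from E minor. It is labeled v7.

v7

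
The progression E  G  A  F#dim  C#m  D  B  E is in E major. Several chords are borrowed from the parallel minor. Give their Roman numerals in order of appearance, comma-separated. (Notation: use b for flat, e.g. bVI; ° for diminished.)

The diatonic triads in E major are E, F#m, G#m, A, B, C#m, D#dim. E, A, C#m and B all belong to that set. But G (G–B–D) is foreign: the diatonic iii on degree 3 is G#m, whereas G comes from E minor. It is labeled bIII. F#dim (F#–A–C) is not: scale degree 2 in E major carries F#m (ii). In E minor the chord on that degree is F#dim, so here it functions as ii°, borrowed from the parallel minor. D (D–F#–A) is not: scale degree 7 in E major carries D#dim (vii°). In E minor the chord on that degree is D, so here it functions as bVII, borrowed from the parallel minor.

bIII, ii°, bVII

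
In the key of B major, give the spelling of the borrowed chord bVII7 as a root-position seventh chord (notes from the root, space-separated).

bVII7 is built on the lowered scale degree 7. In B major degree 7 is A#; lowered it becomes A. Building the dominant-seventh chord from the parallel minor on A: A–C#–E–G.

A C# E G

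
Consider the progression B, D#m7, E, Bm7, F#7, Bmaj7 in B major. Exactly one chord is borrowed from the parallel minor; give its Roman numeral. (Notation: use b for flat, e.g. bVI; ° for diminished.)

B major has the diatonic set B, C#m, D#m, E, F#, G#m, A#dim. Of the given chords, B, D#m7, E, F#7 and Bmaj7 are diatonic. Bm7 (B–D–F#–A) doesn't fit — on degree 1 B major would have B (I). Bm7 is the degree-1 chord of B minor, so it is the borrowed i7.

i7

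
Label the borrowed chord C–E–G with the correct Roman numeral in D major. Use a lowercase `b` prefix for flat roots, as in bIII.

The root C is the lowered 7th scale degree — diatonically D major has C# there. The diatonic chord on degree 7 would be C#dim (vii°), but C–E–G is the major chord from D minor. As a borrowed chord it is labeled bVII.

bVII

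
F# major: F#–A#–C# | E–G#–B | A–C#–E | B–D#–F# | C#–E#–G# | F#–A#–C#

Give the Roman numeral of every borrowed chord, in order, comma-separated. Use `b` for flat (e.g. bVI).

bVII, bIII

The diatonic triads in F# major are F#, G#m, A#m, B, C#, D#m, E#dim. F#–A#–C# = F#, B–D#–F# = B and C#–E#–G# = C# all belong to that set. E–G#–B is not: scale degree 7 in F# major carries E#dim (vii°). In F# minor the chord on that degree is E, so here it functions as bVII, borrowed from the parallel minor. A–C#–E doesn't fit — on degree 3 F# major would have A#m (iii). A is the degree-3 chord of F# minor, so it is the borrowed bIII.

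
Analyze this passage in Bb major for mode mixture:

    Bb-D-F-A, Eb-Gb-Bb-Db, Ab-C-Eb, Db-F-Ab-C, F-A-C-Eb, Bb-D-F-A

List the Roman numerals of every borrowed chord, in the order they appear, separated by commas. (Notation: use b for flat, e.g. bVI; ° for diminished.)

In Bb major the diatonic chords are Bb, Cm, Dm, Eb, F, Gm, Adim. Of the given chords, Bb–D–F–A = Bbmaj7 and F–A–C–Eb = F7 are diatonic. Eb–Gb–Bb–Db is not: scale degree 4 in Bb major carries Eb (IV). In Bb minor the chord on that degree is Ebm7, so here it functions as iv7, borrowed from the parallel minor. Ab–C–Eb is not: scale degree 7 in Bb major carries Adim (vii°). In Bb minor the chord on that degree is Ab, so here it functions as bVII, borrowed from the parallel minor. Db–F–Ab–C doesn't fit — on degree 3 Bb major would have Dm (iii). Dbmaj7 is the degree-3 chord of Bb minor, so it is the borrowed bIIImaj7.

iv7, bVII, bIIImaj7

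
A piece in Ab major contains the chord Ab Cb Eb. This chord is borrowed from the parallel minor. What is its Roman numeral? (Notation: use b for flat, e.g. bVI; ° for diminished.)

i

Ab is scale degree 1 in Ab major. Diatonically Ab major has Ab (I) on that degree; Ab–Cb–Eb is instead the minor chord native to Ab minor, so it takes the label i.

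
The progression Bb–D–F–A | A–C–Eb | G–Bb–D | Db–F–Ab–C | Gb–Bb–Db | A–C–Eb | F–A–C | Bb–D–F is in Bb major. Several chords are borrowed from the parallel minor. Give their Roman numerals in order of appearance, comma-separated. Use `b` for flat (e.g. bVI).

In Bb major the diatonic chords are Bb, Cm, Dm, Eb, F, Gm, Adim. Of the given chords, Bb–D–F–A = Bbmaj7, A–C–Eb = Adim, G–Bb–D = Gm, F–A–C = F and Bb–D–F = Bb are diatonic. Db–F–Ab–C is not: scale degree 3 in Bb major carries Dm (iii). In Bb minor the chord on that degree is Dbmaj7, so here it functions as bIIImaj7, borrowed from the parallel minor. Gb–Bb–Db doesn't fit — on degree 6 Bb major would have Gm (vi). Gb is the degree-6 chord of Bb minor, so it is the borrowed bVI.

bIIImaj7, bVI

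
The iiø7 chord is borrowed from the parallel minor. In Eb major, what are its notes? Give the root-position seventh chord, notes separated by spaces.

F Ab Cb Eb

The root, F, is scale degree 2 — the same note in Eb major and Eb minor; only the chord quality changes. Stacking thirds in Eb minor on F gives F–Ab–Cb–Eb.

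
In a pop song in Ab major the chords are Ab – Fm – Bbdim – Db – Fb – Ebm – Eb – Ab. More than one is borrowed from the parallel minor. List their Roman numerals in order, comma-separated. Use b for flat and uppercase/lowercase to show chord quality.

ii°, bVI, v

Ab major has the diatonic set Ab, Bbm, Cm, Db, Eb, Fm, Gdim. Ab, Fm, Db and Eb are all diatonic. But Bbdim (Bb–Db–Fb) is foreign: the diatonic ii on degree 2 is Bbm, whereas Bbdim comes from Ab minor. It is labeled ii°. Fb (Fb–Ab–Cb) doesn't fit — on degree 6 Ab major would have Fm (vi). Fb is the degree-6 chord of Ab minor, so it is the borrowed bVI. Ebm (Eb–Gb–Bb) doesn't fit — on degree 5 Ab major would have Eb (V). Ebm is the degree-5 chord of Ab minor, so it is the borrowed v.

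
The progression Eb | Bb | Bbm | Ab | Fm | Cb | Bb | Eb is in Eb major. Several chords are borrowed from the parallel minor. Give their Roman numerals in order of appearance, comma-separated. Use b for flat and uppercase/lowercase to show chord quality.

v, bVI

Eb major has the diatonic set Eb, Fm, Gm, Ab, Bb, Cm, Ddim. Eb, Bb, Ab and Fm all belong to that set. But Bbm (Bb–Db–F) is foreign: the diatonic V on degree 5 is Bb, whereas Bbm comes from Eb minor. It is labeled v. Cb (Cb–Eb–Gb) is not: scale degree 6 in Eb major carries Cm (vi). In Eb minor the chord on that degree is Cb, so here it functions as bVI, borrowed from the parallel minor.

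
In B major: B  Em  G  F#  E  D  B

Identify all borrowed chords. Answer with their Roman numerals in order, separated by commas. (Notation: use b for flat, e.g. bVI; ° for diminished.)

In B major the diatonic chords are B, C#m, D#m, E, F#, G#m, A#dim. Of the given chords, B, F# and E are diatonic. Em (E–G–B) doesn't fit — on degree 4 B major would have E (IV). Em is the degree-4 chord of B minor, so it is the borrowed iv. But G (G–B–D) is foreign: the diatonic vi on degree 6 is G#m, whereas G comes from B minor. It is labeled bVI. But D (D–F#–A) is foreign: the diatonic iii on degree 3 is D#m, whereas D comes from B minor. It is labeled bIII.

iv, bVI, bIII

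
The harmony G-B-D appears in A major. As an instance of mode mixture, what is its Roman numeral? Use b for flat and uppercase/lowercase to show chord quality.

bVII

In A major scale degree 7 is G#; G is its lowered form, from A minor. G–B–D is a major chord — the form found in A minor, not the diatonic vii° (G#dim). Borrowed into A major it is written bVII.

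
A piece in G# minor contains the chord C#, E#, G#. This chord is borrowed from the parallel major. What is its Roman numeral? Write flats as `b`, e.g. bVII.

C# is scale degree 4 in G# minor. The diatonic chord on degree 4 would be C#m (iv), but C#–E#–G# is the major chord from G# major. As a borrowed chord it is labeled IV.

IV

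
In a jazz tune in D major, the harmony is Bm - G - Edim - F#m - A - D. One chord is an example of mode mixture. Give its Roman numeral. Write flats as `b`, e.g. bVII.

ii°

D major has the diatonic set D, Em, F#m, G, A, Bm, C#dim. Of the given chords, Bm, G, F#m, A and D are diatonic. Edim (E–G–Bb) is not: scale degree 2 in D major carries Em (ii). In D minor the chord on that degree is Edim, so here it functions as ii°, borrowed from the parallel minor.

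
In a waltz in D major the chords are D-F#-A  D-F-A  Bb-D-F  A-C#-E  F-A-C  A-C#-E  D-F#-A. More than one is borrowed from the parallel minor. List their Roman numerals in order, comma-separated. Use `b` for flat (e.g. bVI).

The diatonic triads in D major are D, Em, F#m, G, A, Bm, C#dim. D–F#–A = D and A–C#–E = A both belong to that set. D–F–A is not: scale degree 1 in D major carries D (I). In D minor the chord on that degree is Dm, so here it functions as i, borrowed from the parallel minor. But Bb–D–F is foreign: the diatonic vi on degree 6 is Bm, whereas Bb comes from D minor. It is labeled bVI. F–A–C doesn't fit — on degree 3 D major would have F#m (iii). F is the degree-3 chord of D minor, so it is the borrowed bIII.

i, bVI, bIII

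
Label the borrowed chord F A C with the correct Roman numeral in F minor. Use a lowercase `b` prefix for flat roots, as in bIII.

The root F is the diatonic 1st degree of F minor; the borrowing shows in the chord quality. Diatonically F minor has Fm (i) on that degree; F–A–C is instead the major chord native to F major, so it takes the label I.

I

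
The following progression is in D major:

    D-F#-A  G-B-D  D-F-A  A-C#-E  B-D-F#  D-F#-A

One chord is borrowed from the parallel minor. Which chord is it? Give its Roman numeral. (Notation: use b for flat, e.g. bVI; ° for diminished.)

i

D major has the diatonic set D, Em, F#m, G, A, Bm, C#dim. D–F#–A = D, G–B–D = G, A–C#–E = A and B–D–F# = Bm are all diatonic. But D–F–A is foreign: the diatonic I on degree 1 is D, whereas Dm comes from D minor. It is labeled i.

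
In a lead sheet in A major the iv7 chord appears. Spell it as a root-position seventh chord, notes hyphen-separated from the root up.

D-F-A-C

iv7 is built on scale degree 4, which is D in both A major and its parallel. Building the minor-seventh chord from the parallel minor on D: D–F–A–C.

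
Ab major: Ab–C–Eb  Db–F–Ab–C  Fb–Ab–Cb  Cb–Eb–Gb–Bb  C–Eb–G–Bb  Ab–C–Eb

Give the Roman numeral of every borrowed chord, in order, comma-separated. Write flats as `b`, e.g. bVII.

Ab major has the diatonic set Ab, Bbm, Cm, Db, Eb, Fm, Gdim. Ab–C–Eb = Ab, Db–F–Ab–C = Dbmaj7 and C–Eb–G–Bb = Cm7 all belong to that set. Fb–Ab–Cb doesn't fit — on degree 6 Ab major would have Fm (vi). Fb is the degree-6 chord of Ab minor, so it is the borrowed bVI. Cb–Eb–Gb–Bb doesn't fit — on degree 3 Ab major would have Cm (iii). Cbmaj7 is the degree-3 chord of Ab minor, so it is the borrowed bIIImaj7.

bVI, bIIImaj7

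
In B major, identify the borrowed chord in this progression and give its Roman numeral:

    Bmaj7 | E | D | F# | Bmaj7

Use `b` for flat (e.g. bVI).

bIII

B major has the diatonic set B, C#m, D#m, E, F#, G#m, A#dim. Bmaj7, E and F# are all diatonic. But D (D–F#–A) is foreign: the diatonic iii on degree 3 is D#m, whereas D comes from B minor. It is labeled bIII.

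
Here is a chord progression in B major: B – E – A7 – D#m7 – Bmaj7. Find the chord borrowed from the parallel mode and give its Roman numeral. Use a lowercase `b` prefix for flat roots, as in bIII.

In B major the diatonic chords are B, C#m, D#m, E, F#, G#m, A#dim. B, E, D#m7 and Bmaj7 all belong to that set. A7 (A–C#–E–G) doesn't fit — on degree 7 B major would have A#dim (vii°). A7 is the degree-7 chord of B minor, so it is the borrowed bVII7.

bVII7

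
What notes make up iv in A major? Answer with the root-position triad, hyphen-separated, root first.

D-F-A

iv is built on scale degree 4, which is D in both A major and its parallel. Building the minor chord from the parallel minor on D: D–F–A.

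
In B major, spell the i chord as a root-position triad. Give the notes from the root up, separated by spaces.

The root, B, is scale degree 1 — the same note in B major and B minor; only the chord quality changes. Building the minor chord from the parallel minor on B: B–D–F#.

B D F#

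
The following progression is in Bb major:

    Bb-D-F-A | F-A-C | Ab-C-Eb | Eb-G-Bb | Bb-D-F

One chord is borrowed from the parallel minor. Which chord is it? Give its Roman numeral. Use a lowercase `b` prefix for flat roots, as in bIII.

bVII

The diatonic triads in Bb major are Bb, Cm, Dm, Eb, F, Gm, Adim. Of the given chords, Bb–D–F–A = Bbmaj7, F–A–C = F, Eb–G–Bb = Eb and Bb–D–F = Bb are diatonic. Ab–C–Eb is not: scale degree 7 in Bb major carries Adim (vii°). In Bb minor the chord on that degree is Ab, so here it functions as bVII, borrowed from the parallel minor.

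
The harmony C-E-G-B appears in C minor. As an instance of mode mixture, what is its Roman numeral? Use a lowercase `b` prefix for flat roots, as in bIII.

Imaj7

The root C is the diatonic 1st degree of C minor; the borrowing shows in the chord quality. Diatonically C minor has Cm (i) on that degree; C–E–G–B is instead the major-seventh chord native to C major, so it takes the label Imaj7.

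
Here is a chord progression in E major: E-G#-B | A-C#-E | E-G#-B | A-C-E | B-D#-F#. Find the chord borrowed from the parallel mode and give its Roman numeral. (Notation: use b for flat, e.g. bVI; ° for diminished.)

E major has the diatonic set E, F#m, G#m, A, B, C#m, D#dim. Of the given chords, E–G#–B = E, A–C#–E = A and B–D#–F# = B are diatonic. A–C–E doesn't fit — on degree 4 E major would have A (IV). Am is the degree-4 chord of E minor, so it is the borrowed iv.

iv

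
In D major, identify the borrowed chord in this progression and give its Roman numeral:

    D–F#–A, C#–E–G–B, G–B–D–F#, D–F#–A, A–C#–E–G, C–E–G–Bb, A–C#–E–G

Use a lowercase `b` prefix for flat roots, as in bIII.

The diatonic triads in D major are D, Em, F#m, G, A, Bm, C#dim. Of the given chords, D–F#–A = D, C#–E–G–B = C#m7b5, G–B–D–F# = Gmaj7 and A–C#–E–G = A7 are diatonic. But C–E–G–Bb is foreign: the diatonic vii° on degree 7 is C#dim, whereas C7 comes from D minor. It is labeled bVII7.

bVII7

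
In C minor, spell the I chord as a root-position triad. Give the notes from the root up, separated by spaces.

C E G

I is built on scale degree 1, which is C in both C minor and its parallel. Building the major chord from the parallel major on C: C–E–G.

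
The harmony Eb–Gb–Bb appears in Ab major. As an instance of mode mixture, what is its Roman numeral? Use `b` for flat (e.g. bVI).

v

The root Eb is the diatonic 5th degree of Ab major; the borrowing shows in the chord quality. The diatonic chord on degree 5 would be Eb (V), but Eb–Gb–Bb is the minor chord from Ab minor. As a borrowed chord it is labeled v.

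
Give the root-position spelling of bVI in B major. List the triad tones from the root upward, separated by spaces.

bVI is built on the lowered scale degree 6. In B major degree 6 is G#; lowered it becomes G. In B minor the chord on G is G–B–D.

G B D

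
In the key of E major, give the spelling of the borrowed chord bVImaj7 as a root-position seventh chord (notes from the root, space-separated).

C E G B

The root of bVImaj7 is the lowered 6th degree: C# becomes C. Building the major-seventh chord from the parallel minor on C: C–E–G–B.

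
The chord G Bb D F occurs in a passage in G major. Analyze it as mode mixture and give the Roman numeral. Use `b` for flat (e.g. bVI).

The root G is the diatonic 1st degree of G major; the borrowing shows in the chord quality. The diatonic chord on degree 1 would be G (I), but G–Bb–D–F is the minor-seventh chord from G minor. As a borrowed chord it is labeled i7.

i7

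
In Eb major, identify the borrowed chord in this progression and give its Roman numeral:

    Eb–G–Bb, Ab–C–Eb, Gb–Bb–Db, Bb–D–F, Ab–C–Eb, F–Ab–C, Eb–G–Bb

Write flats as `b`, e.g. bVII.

Eb major has the diatonic set Eb, Fm, Gm, Ab, Bb, Cm, Ddim. Of the given chords, Eb–G–Bb = Eb, Ab–C–Eb = Ab, Bb–D–F = Bb and F–Ab–C = Fm are diatonic. Gb–Bb–Db doesn't fit — on degree 3 Eb major would have Gm (iii). Gb is the degree-3 chord of Eb minor, so it is the borrowed bIII.

bIII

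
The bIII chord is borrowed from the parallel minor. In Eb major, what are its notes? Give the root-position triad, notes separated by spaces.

Gb Bb Db

bIII is built on the lowered scale degree 3. In Eb major degree 3 is G; lowered it becomes Gb. Stacking thirds in Eb minor on Gb gives Gb–Bb–Db.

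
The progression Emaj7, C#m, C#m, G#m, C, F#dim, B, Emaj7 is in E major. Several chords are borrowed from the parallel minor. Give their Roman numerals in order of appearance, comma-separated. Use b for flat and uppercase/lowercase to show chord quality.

bVI, ii°

In E major the diatonic chords are E, F#m, G#m, A, B, C#m, D#dim. Of the given chords, Emaj7, C#m, G#m and B are diatonic. C (C–E–G) doesn't fit — on degree 6 E major would have C#m (vi). C is the degree-6 chord of E minor, so it is the borrowed bVI. F#dim (F#–A–C) doesn't fit — on degree 2 E major would have F#m (ii). F#dim is the degree-2 chord of E minor, so it is the borrowed ii°.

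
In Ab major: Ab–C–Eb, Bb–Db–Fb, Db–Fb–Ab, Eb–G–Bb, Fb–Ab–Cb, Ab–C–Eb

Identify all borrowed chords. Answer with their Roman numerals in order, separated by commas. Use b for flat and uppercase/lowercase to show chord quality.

In Ab major the diatonic chords are Ab, Bbm, Cm, Db, Eb, Fm, Gdim. Ab–C–Eb = Ab and Eb–G–Bb = Eb both belong to that set. But Bb–Db–Fb is foreign: the diatonic ii on degree 2 is Bbm, whereas Bbdim comes from Ab minor. It is labeled ii°. Db–Fb–Ab is not: scale degree 4 in Ab major carries Db (IV). In Ab minor the chord on that degree is Dbm, so here it functions as iv, borrowed from the parallel minor. Fb–Ab–Cb doesn't fit — on degree 6 Ab major would have Fm (vi). Fb is the degree-6 chord of Ab minor, so it is the borrowed bVI.

ii°, iv, bVI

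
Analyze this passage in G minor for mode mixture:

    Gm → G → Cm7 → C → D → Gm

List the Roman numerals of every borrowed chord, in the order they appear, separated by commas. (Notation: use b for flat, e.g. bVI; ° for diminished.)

The diatonic triads in G minor (with V from harmonic minor) are Gm, Adim, Bb, Cm, D, Eb, F. Gm, Cm7 and D are all diatonic. G (G–B–D) doesn't fit — on degree 1 G minor would have Gm (i). G is the degree-1 chord of G major, so it is the borrowed I. C (C–E–G) doesn't fit — on degree 4 G minor would have Cm (iv). C is the degree-4 chord of G major, so it is the borrowed IV.

I, IV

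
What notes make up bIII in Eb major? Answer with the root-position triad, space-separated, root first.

Gb Bb Db

Scale degree 3 in Eb major is G. bIII uses the lowered form, Gb, taken from Eb minor. Stacking thirds in Eb minor on Gb gives Gb–Bb–Db.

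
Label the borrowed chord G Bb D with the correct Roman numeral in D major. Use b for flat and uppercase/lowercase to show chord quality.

The root G is the diatonic 4th degree of D major; the borrowing shows in the chord quality. Diatonically D major has G (IV) on that degree; G–Bb–D is instead the minor chord native to D minor, so it takes the label iv.

iv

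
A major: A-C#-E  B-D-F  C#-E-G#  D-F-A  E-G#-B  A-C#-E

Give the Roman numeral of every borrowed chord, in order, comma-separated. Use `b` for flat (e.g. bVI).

A major has the diatonic set A, Bm, C#m, D, E, F#m, G#dim. A–C#–E = A, C#–E–G# = C#m and E–G#–B = E all belong to that set. B–D–F is not: scale degree 2 in A major carries Bm (ii). In A minor the chord on that degree is Bdim, so here it functions as ii°, borrowed from the parallel minor. But D–F–A is foreign: the diatonic IV on degree 4 is D, whereas Dm comes from A minor. It is labeled iv.

ii°, iv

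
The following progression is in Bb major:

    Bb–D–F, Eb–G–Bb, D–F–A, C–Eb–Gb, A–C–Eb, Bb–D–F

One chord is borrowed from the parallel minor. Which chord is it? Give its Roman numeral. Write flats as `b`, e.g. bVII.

In Bb major the diatonic chords are Bb, Cm, Dm, Eb, F, Gm, Adim. Of the given chords, Bb–D–F = Bb, Eb–G–Bb = Eb, D–F–A = Dm and A–C–Eb = Adim are diatonic. C–Eb–Gb is not: scale degree 2 in Bb major carries Cm (ii). In Bb minor the chord on that degree is Cdim, so here it functions as ii°, borrowed from the parallel minor.

ii°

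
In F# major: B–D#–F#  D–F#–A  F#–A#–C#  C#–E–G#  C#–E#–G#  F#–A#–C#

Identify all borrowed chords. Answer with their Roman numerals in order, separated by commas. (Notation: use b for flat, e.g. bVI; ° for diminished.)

bVI, v

The diatonic triads in F# major are F#, G#m, A#m, B, C#, D#m, E#dim. Of the given chords, B–D#–F# = B, F#–A#–C# = F# and C#–E#–G# = C# are diatonic. D–F#–A is not: scale degree 6 in F# major carries D#m (vi). In F# minor the chord on that degree is D, so here it functions as bVI, borrowed from the parallel minor. But C#–E–G# is foreign: the diatonic V on degree 5 is C#, whereas C#m comes from F# minor. It is labeled v.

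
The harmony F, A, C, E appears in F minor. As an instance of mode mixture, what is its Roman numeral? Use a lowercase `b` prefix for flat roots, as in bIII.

Imaj7

F is scale degree 1 in F minor. The diatonic chord on degree 1 would be Fm (i), but F–A–C–E is the major-seventh chord from F major. As a borrowed chord it is labeled Imaj7.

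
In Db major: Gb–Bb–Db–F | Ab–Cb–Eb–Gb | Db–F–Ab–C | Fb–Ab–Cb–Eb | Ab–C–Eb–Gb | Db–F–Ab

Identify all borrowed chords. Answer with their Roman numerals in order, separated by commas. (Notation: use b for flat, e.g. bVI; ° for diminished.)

In Db major the diatonic chords are Db, Ebm, Fm, Gb, Ab, Bbm, Cdim. Of the given chords, Gb–Bb–Db–F = Gbmaj7, Db–F–Ab–C = Dbmaj7, Ab–C–Eb–Gb = Ab7 and Db–F–Ab = Db are diatonic. Ab–Cb–Eb–Gb doesn't fit — on degree 5 Db major would have Ab (V). Abm7 is the degree-5 chord of Db minor, so it is the borrowed v7. But Fb–Ab–Cb–Eb is foreign: the diatonic iii on degree 3 is Fm, whereas Fbmaj7 comes from Db minor. It is labeled bIIImaj7.

v7, bIIImaj7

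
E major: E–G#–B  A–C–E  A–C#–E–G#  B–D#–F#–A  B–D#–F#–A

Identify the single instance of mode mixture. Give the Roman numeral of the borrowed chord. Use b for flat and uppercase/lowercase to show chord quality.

E major has the diatonic set E, F#m, G#m, A, B, C#m, D#dim. E–G#–B = E, A–C#–E–G# = Amaj7 and B–D#–F#–A = B7 are all diatonic. But A–C–E is foreign: the diatonic IV on degree 4 is A, whereas Am comes from E minor. It is labeled iv.

iv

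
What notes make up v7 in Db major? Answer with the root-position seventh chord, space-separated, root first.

Ab Cb Eb Gb

The root, Ab, is scale degree 5 — the same note in Db major and Db minor; only the chord quality changes. Stacking thirds in Db minor on Ab gives Ab–Cb–Eb–Gb.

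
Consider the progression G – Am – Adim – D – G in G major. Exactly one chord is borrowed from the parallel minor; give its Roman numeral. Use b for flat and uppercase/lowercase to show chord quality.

In G major the diatonic chords are G, Am, Bm, C, D, Em, F#dim. G, Am and D all belong to that set. Adim (A–C–Eb) is not: scale degree 2 in G major carries Am (ii). In G minor the chord on that degree is Adim, so here it functions as ii°, borrowed from the parallel minor.

ii°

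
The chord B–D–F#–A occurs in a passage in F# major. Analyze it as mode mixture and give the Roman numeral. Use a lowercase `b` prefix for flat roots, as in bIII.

iv7

B is scale degree 4 in F# major. Diatonically F# major has B (IV) on that degree; B–D–F#–A is instead the minor-seventh chord native to F# minor, so it takes the label iv7.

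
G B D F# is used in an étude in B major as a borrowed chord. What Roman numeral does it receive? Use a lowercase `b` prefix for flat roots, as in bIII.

The root G is the lowered 6th scale degree — diatonically B major has G# there. Diatonically B major has G#m (vi) on that degree; G–B–D–F# is instead the major-seventh chord native to B minor, so it takes the label bVImaj7.

bVImaj7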